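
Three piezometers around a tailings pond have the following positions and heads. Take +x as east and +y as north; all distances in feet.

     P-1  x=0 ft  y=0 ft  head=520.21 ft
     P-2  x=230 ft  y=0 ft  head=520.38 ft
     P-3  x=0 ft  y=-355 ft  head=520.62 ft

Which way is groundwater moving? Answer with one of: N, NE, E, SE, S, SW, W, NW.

∂h/∂x = (520.38 − 520.21) / (230 − 0) = +0.0007391
∂h/∂y = (520.62 − 520.21) / (-355 − 0) = -0.001155
Flow = −∇h = (-0.0007391 east, +0.001155 north), which points northwest.

NW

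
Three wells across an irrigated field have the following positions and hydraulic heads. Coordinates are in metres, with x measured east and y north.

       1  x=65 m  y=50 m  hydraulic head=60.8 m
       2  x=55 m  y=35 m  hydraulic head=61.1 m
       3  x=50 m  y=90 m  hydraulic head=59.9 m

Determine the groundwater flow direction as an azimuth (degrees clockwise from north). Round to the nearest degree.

Taking 1 as reference: 2−1 = (-10, -15, +0.3); 3−1 = (-15, 40, -0.9).
Determinant of the coordinate differences = (-10)·40 − (-15)·(-15) = -625.
∂h/∂x = [(+0.3)·40 − (-0.9)·(-15)] / -625 = +0.002400
∂h/∂y = [(-10)·(-0.9) − (-15)·(+0.3)] / -625 = -0.02160
Flow direction (−∇h) has components (-0.002400 E, +0.02160 N).
Azimuth = atan2(E, N) = atan2(-0.002400, +0.02160) = 353.7° ≈ 354°.

354°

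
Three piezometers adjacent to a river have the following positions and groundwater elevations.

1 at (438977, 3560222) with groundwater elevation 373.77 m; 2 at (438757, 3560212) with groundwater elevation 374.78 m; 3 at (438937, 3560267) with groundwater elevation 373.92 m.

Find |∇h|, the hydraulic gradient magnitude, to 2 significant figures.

0.0046

Differences from 1: to 2 (Δx, Δy, Δh) = (-220, -10, +1.01); to 3 = (-40, 45, +0.15).
Determinant of the coordinate differences = (-220)·45 − (-40)·(-10) = -10300.
∂h/∂x = [(+1.01)·45 − (+0.15)·(-10)] / -10300 = -0.004558
∂h/∂y = [(-220)·(+0.15) − (-40)·(+1.01)] / -10300 = -0.0007184
|∇h| = √(-0.004558² + -0.0007184²) = 0.004614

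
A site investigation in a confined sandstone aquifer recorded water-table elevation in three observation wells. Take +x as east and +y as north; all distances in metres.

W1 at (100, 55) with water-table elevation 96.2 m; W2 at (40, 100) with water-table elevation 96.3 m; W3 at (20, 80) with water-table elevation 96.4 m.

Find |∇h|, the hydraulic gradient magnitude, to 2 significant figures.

Taking W1 as reference: W2−W1 = (-60, 45, +0.1); W3−W1 = (-80, 25, +0.2).
Solve a·Δx + b·Δy = Δh: det = (-60)·25 − (-80)·45 = 2100.
∂h/∂x = [(+0.1)·25 − (+0.2)·45] / 2100 = -0.003095
∂h/∂y = [(-60)·(+0.2) − (-80)·(+0.1)] / 2100 = -0.001905
|∇h| = √(-0.003095² + -0.001905²) = 0.003634

0.0036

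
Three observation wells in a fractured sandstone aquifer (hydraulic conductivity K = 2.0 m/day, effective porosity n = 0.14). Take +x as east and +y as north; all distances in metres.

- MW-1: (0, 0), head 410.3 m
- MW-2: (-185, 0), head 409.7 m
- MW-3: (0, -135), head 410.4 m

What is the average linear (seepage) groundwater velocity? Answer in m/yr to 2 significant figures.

17 m/yr

∂h/∂x = (409.7 − 410.3) / (-185 − 0) = +0.003243
∂h/∂y = (410.4 − 410.3) / (-135 − 0) = -0.0007407
|∇h| = √(0.003243² + -0.0007407²) = 0.003327
Seepage velocity v = K·i/n = 2.0 × 0.003327 / 0.14 = 0.04753 m/day = 17.36 m/yr.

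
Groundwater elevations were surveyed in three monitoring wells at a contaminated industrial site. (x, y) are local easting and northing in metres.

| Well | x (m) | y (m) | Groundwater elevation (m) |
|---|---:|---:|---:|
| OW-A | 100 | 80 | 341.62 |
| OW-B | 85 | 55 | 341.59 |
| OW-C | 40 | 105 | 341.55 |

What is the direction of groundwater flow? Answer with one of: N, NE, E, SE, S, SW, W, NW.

Taking OW-A as reference: OW-B−OW-A = (-15, -25, -0.03); OW-C−OW-A = (-60, 25, -0.07).
Determinant of the coordinate differences = (-15)·25 − (-60)·(-25) = -1875.
∂h/∂x = [(-0.03)·25 − (-0.07)·(-25)] / -1875 = +0.001333
∂h/∂y = [(-15)·(-0.07) − (-60)·(-0.03)] / -1875 = +0.0004000
Flow = −∇h = (-0.001333 east, -0.0004000 north), which points west.

W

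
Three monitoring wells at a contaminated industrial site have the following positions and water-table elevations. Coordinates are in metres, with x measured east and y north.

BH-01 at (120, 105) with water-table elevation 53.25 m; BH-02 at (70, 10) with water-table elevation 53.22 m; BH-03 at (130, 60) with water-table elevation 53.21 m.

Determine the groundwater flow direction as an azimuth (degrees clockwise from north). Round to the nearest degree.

133°

Differences from BH-01: to BH-02 (Δx, Δy, Δh) = (-50, -95, -0.03); to BH-03 = (10, -45, -0.04).
Solve a·Δx + b·Δy = Δh: det = (-50)·(-45) − 10·(-95) = 3200.
∂h/∂x = [(-0.03)·(-45) − (-0.04)·(-95)] / 3200 = -0.0007656
∂h/∂y = [(-50)·(-0.04) − 10·(-0.03)] / 3200 = +0.0007187
Flow direction (−∇h) has components (+0.0007656 E, -0.0007187 N).
Azimuth = atan2(E, N) = atan2(+0.0007656, -0.0007187) = 133.2° ≈ 133°.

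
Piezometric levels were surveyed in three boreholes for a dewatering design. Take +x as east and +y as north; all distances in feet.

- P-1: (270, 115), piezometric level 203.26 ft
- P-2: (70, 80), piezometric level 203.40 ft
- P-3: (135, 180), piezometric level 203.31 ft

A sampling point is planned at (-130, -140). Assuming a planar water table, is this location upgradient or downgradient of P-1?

With h = a·x + b·y + c and P-1 as origin, the differences give:
  (-200)·a + (-35)·b = +0.14
  (-135)·a + 65·b = +0.05
Eliminate b (×65 and ×(-35), subtract): -17725·a = 10.850 → a = ∂h/∂x = -0.0006121
Back-substitute: b = ∂h/∂y = -0.0005021.
Head at (-130, -140) = 203.26 + (-0.0006121)·(-400) + (-0.0005021)·(-255) = 203.63 ft.
That is higher than the 203.26 ft at P-1, so the point is upgradient.

upgradient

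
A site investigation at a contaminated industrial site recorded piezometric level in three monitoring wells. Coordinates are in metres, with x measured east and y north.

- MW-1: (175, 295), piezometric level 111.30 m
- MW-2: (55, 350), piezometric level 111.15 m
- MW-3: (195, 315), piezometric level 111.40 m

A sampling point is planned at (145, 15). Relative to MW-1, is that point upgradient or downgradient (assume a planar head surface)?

downgradient

Taking MW-1 as reference: MW-2−MW-1 = (-120, 55, -0.15); MW-3−MW-1 = (20, 20, +0.10).
Determinant of the coordinate differences = (-120)·20 − 20·55 = -3500.
∂h/∂x = [(-0.15)·20 − (+0.10)·55] / -3500 = +0.002429
∂h/∂y = [(-120)·(+0.10) − 20·(-0.15)] / -3500 = +0.002571
Head at (145, 15) = 111.30 + (+0.002429)·(-30) + (+0.002571)·(-280) = 110.51 m.
That is lower than the 111.30 m at MW-1, so the point is downgradient.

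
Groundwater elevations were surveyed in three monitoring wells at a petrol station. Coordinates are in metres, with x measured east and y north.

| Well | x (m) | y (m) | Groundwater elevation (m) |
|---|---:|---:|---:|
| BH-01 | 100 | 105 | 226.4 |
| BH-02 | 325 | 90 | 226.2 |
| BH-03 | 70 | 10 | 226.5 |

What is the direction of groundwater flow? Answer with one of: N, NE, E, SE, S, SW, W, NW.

NE

With h = a·x + b·y + c and BH-01 as origin, the differences give:
  225·a + (-15)·b = -0.2
  (-30)·a + (-95)·b = +0.1
Eliminate b (×(-95) and ×(-15), subtract): -21825·a = 20.50 → a = ∂h/∂x = -0.0009393
Back-substitute: b = ∂h/∂y = -0.0007560.
Flow = −∇h = (+0.0009393 east, +0.0007560 north), which points northeast.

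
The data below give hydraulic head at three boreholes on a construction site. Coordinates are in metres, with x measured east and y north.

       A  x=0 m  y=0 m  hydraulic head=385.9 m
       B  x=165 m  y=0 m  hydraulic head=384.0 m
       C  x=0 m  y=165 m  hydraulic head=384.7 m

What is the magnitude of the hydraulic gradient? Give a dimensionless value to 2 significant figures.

0.014

∂h/∂x = (384.0 − 385.9) / (165 − 0) = -0.01152
∂h/∂y = (384.7 − 385.9) / (165 − 0) = -0.007273
|∇h| = √(-0.01152² + -0.007273²) = 0.01362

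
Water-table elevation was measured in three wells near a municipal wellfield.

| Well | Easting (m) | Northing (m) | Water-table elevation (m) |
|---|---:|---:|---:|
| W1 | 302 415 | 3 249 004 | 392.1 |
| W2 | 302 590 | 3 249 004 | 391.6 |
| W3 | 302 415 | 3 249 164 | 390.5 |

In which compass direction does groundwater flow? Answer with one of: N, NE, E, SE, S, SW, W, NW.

N

∂h/∂x = (391.6 − 392.1) / (302590 − 302415) = -0.002857
∂h/∂y = (390.5 − 392.1) / (3249164 − 3249004) = -0.01000
Flow = −∇h = (+0.002857 east, +0.01000 north), which points north.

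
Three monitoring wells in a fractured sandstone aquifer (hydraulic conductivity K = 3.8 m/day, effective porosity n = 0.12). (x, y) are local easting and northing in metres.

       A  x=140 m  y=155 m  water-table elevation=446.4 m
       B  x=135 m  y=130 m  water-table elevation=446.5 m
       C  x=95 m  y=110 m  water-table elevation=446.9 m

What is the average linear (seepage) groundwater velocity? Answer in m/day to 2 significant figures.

0.29 m/day

Taking A as reference: B−A = (-5, -25, +0.1); C−A = (-45, -45, +0.5).
Solve a·Δx + b·Δy = Δh: det = (-5)·(-45) − (-45)·(-25) = -900.
∂h/∂x = [(+0.1)·(-45) − (+0.5)·(-25)] / -900 = -0.008889
∂h/∂y = [(-5)·(+0.5) − (-45)·(+0.1)] / -900 = -0.002222
|∇h| = √(-0.008889² + -0.002222²) = 0.009163
Seepage velocity v = K·i/n = 3.8 × 0.009163 / 0.12 = 0.2902 m/day.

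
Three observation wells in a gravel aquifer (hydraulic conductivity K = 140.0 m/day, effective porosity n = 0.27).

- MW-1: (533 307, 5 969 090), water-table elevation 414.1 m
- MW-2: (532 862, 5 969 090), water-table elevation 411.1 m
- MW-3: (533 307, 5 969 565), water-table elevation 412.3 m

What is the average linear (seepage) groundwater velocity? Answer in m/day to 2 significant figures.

∂h/∂x = (411.1 − 414.1) / (532862 − 533307) = +0.006742
∂h/∂y = (412.3 − 414.1) / (5969565 − 5969090) = -0.003789
|∇h| = √(0.006742² + -0.003789²) = 0.007734
Seepage velocity v = K·i/n = 140.0 × 0.007734 / 0.27 = 4.01 m/day.

4.0 m/day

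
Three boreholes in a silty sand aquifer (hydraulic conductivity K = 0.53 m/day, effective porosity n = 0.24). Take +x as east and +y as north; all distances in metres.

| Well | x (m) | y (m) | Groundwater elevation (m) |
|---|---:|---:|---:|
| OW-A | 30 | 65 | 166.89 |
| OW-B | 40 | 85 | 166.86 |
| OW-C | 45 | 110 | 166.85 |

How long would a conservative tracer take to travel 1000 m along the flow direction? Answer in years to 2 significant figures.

Taking OW-A as reference: OW-B−OW-A = (10, 20, -0.03); OW-C−OW-A = (15, 45, -0.04).
Solve a·Δx + b·Δy = Δh: det = 10·45 − 15·20 = 150.
∂h/∂x = [(-0.03)·45 − (-0.04)·20] / 150 = -0.003667
∂h/∂y = [10·(-0.04) − 15·(-0.03)] / 150 = +0.0003333
|∇h| = √(-0.003667² + 0.0003333²) = 0.003682
Seepage velocity v = K·i/n = 0.53 × 0.003682 / 0.24 = 0.008131 m/day.
t = 1000 / 0.008131 = 1.23e+05 days = 337 years.

340 years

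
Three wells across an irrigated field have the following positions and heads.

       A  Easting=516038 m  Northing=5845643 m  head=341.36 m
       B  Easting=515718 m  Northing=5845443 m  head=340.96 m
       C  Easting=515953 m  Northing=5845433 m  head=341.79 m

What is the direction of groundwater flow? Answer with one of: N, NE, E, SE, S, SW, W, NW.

NW

With h = a·x + b·y + c and A as origin, the differences give:
  (-320)·a + (-200)·b = -0.40
  (-85)·a + (-210)·b = +0.43
Eliminate b (×(-210) and ×(-200), subtract): 50200·a = 170.000 → a = ∂h/∂x = +0.003386
Back-substitute: b = ∂h/∂y = -0.003418.
Flow = −∇h = (-0.003386 east, +0.003418 north), which points northwest.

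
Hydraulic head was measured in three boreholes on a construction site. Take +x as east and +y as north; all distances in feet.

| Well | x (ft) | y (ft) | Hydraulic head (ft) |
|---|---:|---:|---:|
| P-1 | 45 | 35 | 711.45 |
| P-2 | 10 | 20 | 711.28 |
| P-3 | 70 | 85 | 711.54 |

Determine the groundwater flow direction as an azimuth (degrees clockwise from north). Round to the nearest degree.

Differences from P-1: to P-2 (Δx, Δy, Δh) = (-35, -15, -0.17); to P-3 = (25, 50, +0.09).
Determinant of the coordinate differences = (-35)·50 − 25·(-15) = -1375.
∂h/∂x = [(-0.17)·50 − (+0.09)·(-15)] / -1375 = +0.005200
∂h/∂y = [(-35)·(+0.09) − 25·(-0.17)] / -1375 = -0.0008000
Flow direction (−∇h) has components (-0.005200 E, +0.0008000 N).
Azimuth = atan2(E, N) = atan2(-0.005200, +0.0008000) = 278.7° ≈ 279°.

279°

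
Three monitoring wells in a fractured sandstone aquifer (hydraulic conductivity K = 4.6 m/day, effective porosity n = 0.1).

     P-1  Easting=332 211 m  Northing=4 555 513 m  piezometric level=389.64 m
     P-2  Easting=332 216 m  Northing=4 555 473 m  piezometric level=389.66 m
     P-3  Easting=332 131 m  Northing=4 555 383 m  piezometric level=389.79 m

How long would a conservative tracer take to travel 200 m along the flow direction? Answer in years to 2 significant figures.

11 years

With h = a·x + b·y + c and P-1 as origin, the differences give:
  5·a + (-40)·b = +0.02
  (-80)·a + (-130)·b = +0.15
Eliminate b (×(-130) and ×(-40), subtract): -3850·a = 3.400 → a = ∂h/∂x = -0.0008831
Back-substitute: b = ∂h/∂y = -0.0006104.
|∇h| = √(-0.0008831² + -0.0006104²) = 0.001074
Seepage velocity v = K·i/n = 4.6 × 0.001074 / 0.1 = 0.0494 m/day.
t = 200 / 0.0494 = 4049 days = 11.1 years.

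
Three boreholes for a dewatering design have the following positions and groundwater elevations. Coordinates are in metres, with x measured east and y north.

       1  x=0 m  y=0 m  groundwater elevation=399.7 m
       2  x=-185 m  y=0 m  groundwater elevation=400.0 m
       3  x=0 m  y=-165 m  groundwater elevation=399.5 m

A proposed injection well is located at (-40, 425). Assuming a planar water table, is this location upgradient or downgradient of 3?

upgradient

∂h/∂x = (400.0 − 399.7) / (-185 − 0) = -0.001622
∂h/∂y = (399.5 − 399.7) / (-165 − 0) = +0.001212
Head at (-40, 425) = 399.7 + (-0.001622)·(-40) + (+0.001212)·(425) = 400.28 m.
That is higher than the 399.5 m at 3, so the point is upgradient.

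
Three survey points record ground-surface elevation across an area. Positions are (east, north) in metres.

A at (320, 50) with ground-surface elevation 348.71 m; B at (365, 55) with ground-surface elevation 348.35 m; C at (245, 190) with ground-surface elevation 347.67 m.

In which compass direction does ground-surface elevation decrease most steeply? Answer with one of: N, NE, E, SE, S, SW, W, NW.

Differences from A: to B (Δx, Δy, Δh) = (45, 5, -0.36); to C = (-75, 140, -1.04).
Determinant of the coordinate differences = 45·140 − (-75)·5 = 6675.
∂z/∂x = [(-0.36)·140 − (-1.04)·5] / 6675 = -0.006772
∂z/∂y = [45·(-1.04) − (-75)·(-0.36)] / 6675 = -0.01106
Steepest decrease is along −∇f = (+0.006772 E, +0.01106 N) → northeast.

NE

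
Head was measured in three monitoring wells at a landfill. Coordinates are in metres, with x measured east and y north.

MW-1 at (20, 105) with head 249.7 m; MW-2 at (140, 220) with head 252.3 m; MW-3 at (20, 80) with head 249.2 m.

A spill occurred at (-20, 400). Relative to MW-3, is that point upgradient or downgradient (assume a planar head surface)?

upgradient

With h = a·x + b·y + c and MW-1 as origin, the differences give:
  120·a + 115·b = +2.6
  0·a + (-25)·b = -0.5
Eliminate b (×(-25) and ×115, subtract): -3000·a = -7.50 → a = ∂h/∂x = +0.002500
Back-substitute: b = ∂h/∂y = +0.02000.
Head at (-20, 400) = 249.7 + (+0.002500)·(-40) + (+0.02000)·(295) = 255.50 m.
That is higher than the 249.2 m at MW-3, so the point is upgradient.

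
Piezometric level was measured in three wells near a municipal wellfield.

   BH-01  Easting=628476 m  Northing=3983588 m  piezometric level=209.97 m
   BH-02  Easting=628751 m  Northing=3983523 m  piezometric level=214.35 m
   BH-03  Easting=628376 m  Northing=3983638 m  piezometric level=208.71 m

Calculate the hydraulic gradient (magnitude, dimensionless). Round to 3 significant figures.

With h = a·x + b·y + c and BH-01 as origin, the differences give:
  275·a + (-65)·b = +4.38
  (-100)·a + 50·b = -1.26
Eliminate b (×50 and ×(-65), subtract): 7250·a = 137.100 → a = ∂h/∂x = +0.01891
Back-substitute: b = ∂h/∂y = +0.01262.
|∇h| = √(0.01891² + 0.01262²) = 0.02273

0.0227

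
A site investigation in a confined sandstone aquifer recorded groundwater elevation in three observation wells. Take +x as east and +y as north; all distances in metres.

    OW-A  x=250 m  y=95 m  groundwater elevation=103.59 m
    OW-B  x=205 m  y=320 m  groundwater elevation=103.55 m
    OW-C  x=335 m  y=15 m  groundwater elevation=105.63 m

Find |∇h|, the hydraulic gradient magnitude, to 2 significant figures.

0.030

Three-point gradient (reference OW-A): Δ to OW-B = (-45, 225, -0.04), Δ to OW-C = (85, -80, +2.04).
∂h/∂x = +0.02936, ∂h/∂y = +0.005694 (det = -15525).
|∇h| = √(0.02936² + 0.005694²) = 0.02991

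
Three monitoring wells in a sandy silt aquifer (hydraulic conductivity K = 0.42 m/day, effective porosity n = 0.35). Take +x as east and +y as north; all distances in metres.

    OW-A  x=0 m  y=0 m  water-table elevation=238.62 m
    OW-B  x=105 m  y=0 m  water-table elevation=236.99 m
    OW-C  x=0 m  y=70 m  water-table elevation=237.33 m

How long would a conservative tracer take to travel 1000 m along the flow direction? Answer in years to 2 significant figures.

95 years

∂h/∂x = (236.99 − 238.62) / (105 − 0) = -0.01552
∂h/∂y = (237.33 − 238.62) / (70 − 0) = -0.01843
|∇h| = √(-0.01552² + -0.01843²) = 0.02409
Seepage velocity v = K·i/n = 0.42 × 0.02409 / 0.35 = 0.02891 m/day.
t = 1000 / 0.02891 = 3.459e+04 days = 94.7 years.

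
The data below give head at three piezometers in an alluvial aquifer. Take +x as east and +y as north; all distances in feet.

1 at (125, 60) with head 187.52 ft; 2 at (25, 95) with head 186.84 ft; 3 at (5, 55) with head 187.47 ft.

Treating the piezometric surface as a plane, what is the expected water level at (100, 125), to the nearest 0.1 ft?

186.4 ft

Taking 1 as reference: 2−1 = (-100, 35, -0.68); 3−1 = (-120, -5, -0.05).
Solve a·Δx + b·Δy = Δh: det = (-100)·(-5) − (-120)·35 = 4700.
∂h/∂x = [(-0.68)·(-5) − (-0.05)·35] / 4700 = +0.001096
∂h/∂y = [(-100)·(-0.05) − (-120)·(-0.68)] / 4700 = -0.01630
h(100, 125) = 187.52 + (+0.001096)·(-25) + (-0.01630)·(65) = 187.52 -0.027 -1.059 = 186.433 ft.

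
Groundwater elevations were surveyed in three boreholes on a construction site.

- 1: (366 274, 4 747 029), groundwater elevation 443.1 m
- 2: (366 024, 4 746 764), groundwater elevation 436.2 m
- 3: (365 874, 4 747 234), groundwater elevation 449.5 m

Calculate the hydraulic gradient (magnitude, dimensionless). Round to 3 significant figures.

0.0278

Three-point gradient (reference 1): Δ to 2 = (-250, -265, -6.9), Δ to 3 = (-400, 205, +6.4).
∂h/∂x = -0.001790, ∂h/∂y = +0.02773 (det = -157250).
|∇h| = √(-0.001790² + 0.02773²) = 0.02779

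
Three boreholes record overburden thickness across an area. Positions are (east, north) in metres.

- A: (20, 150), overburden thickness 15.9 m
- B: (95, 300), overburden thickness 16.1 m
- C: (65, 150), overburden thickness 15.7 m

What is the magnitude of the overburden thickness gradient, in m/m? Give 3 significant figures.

With d = a·x + b·y + c and A as origin, the differences give:
  75·a + 150·b = +0.2
  45·a + 0·b = -0.2
Eliminate b (×0 and ×150, subtract): -6750·a = 30.00 → a = ∂d/∂x = -0.004444
Back-substitute: b = ∂d/∂y = +0.003556.
|∇f| = √(-0.004444² + 0.003556²) = 0.005692 m/m

0.00569 m/m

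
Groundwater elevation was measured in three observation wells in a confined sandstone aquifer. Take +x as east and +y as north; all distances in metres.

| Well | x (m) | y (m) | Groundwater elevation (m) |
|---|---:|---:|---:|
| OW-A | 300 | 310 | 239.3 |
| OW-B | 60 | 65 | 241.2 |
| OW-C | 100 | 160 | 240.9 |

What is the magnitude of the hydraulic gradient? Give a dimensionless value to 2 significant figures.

0.0082

Differences from OW-A: to OW-B (Δx, Δy, Δh) = (-240, -245, +1.9); to OW-C = (-200, -150, +1.6).
Determinant of the coordinate differences = (-240)·(-150) − (-200)·(-245) = -13000.
∂h/∂x = [(+1.9)·(-150) − (+1.6)·(-245)] / -13000 = -0.008231
∂h/∂y = [(-240)·(+1.6) − (-200)·(+1.9)] / -13000 = +0.0003077
|∇h| = √(-0.008231² + 0.0003077²) = 0.008237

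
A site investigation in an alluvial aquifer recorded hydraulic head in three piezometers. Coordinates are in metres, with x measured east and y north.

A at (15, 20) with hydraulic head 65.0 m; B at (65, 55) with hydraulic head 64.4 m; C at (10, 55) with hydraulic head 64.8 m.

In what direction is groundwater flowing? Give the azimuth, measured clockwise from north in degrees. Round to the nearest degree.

047°

Taking A as reference: B−A = (50, 35, -0.6); C−A = (-5, 35, -0.2).
Determinant of the coordinate differences = 50·35 − (-5)·35 = 1925.
∂h/∂x = [(-0.6)·35 − (-0.2)·35] / 1925 = -0.007273
∂h/∂y = [50·(-0.2) − (-5)·(-0.6)] / 1925 = -0.006753
Flow direction (−∇h) has components (+0.007273 E, +0.006753 N).
Azimuth = atan2(E, N) = atan2(+0.007273, +0.006753) = 47.1° ≈ 047°.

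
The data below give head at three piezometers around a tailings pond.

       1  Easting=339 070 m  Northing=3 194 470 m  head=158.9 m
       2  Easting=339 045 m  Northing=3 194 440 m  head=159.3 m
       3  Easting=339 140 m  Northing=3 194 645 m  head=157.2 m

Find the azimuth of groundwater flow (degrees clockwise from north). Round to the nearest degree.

053°

Three-point gradient (reference 1): Δ to 2 = (-25, -30, +0.4), Δ to 3 = (70, 175, -1.7).
∂h/∂x = -0.008352, ∂h/∂y = -0.006374 (det = -2275).
Flow direction (−∇h) has components (+0.008352 E, +0.006374 N).
Azimuth = atan2(E, N) = atan2(+0.008352, +0.006374) = 52.7° ≈ 053°.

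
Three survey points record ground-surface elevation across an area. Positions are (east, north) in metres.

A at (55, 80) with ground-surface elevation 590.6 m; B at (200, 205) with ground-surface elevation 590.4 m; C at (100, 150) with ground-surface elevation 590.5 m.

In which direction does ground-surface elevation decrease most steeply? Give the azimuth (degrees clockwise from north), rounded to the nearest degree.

015°

Three-point gradient (reference A): Δ to B = (145, 125, -0.2), Δ to C = (45, 70, -0.1).
∂z/∂x = -0.0003315, ∂z/∂y = -0.001215 (det = 4525).
Steepest decrease is along −∇f: components (+0.0003315 E, +0.001215 N).
Azimuth = atan2(+0.0003315, +0.001215) = 15.3° ≈ 015°.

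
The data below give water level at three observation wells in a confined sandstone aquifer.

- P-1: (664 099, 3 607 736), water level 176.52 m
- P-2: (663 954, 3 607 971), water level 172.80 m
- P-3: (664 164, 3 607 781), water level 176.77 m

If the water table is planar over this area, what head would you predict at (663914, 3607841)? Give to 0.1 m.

Differences from P-1: to P-2 (Δx, Δy, Δh) = (-145, 235, -3.72); to P-3 = (65, 45, +0.25).
Solve a·Δx + b·Δy = Δh: det = (-145)·45 − 65·235 = -21800.
∂h/∂x = [(-3.72)·45 − (+0.25)·235] / -21800 = +0.01037
∂h/∂y = [(-145)·(+0.25) − 65·(-3.72)] / -21800 = -0.009429
h(663914, 3607841) = 176.52 + (+0.01037)·(-185) + (-0.009429)·(105) = 176.52 -1.919 -0.990 = 173.611 m.

173.6 m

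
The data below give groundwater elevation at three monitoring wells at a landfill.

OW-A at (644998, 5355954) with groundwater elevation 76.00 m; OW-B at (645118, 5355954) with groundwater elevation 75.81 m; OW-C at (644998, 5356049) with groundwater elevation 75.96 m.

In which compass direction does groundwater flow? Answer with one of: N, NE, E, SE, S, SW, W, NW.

∂h/∂x = (75.81 − 76.00) / (645118 − 644998) = -0.001583
∂h/∂y = (75.96 − 76.00) / (5356049 − 5355954) = -0.0004211
Flow = −∇h = (+0.001583 east, +0.0004211 north), which points east.

E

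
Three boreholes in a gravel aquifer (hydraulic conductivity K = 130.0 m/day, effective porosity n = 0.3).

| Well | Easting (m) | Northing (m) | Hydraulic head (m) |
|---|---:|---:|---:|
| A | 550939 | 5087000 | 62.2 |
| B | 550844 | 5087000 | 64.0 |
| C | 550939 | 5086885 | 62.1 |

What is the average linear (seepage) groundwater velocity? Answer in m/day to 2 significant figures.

8.2 m/day

∂h/∂x = (64.0 − 62.2) / (550844 − 550939) = -0.01895
∂h/∂y = (62.1 − 62.2) / (5086885 − 5087000) = +0.0008696
|∇h| = √(-0.01895² + 0.0008696²) = 0.01897
Seepage velocity v = K·i/n = 130.0 × 0.01897 / 0.3 = 8.22 m/day.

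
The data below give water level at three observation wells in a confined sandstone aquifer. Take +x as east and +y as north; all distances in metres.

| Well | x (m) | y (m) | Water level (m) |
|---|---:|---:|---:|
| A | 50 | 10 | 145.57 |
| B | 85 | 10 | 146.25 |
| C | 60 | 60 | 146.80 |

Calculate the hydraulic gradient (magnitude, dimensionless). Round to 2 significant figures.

0.028

Three-point gradient (reference A): Δ to B = (35, 0, +0.68), Δ to C = (10, 50, +1.23).
∂h/∂x = +0.01943, ∂h/∂y = +0.02071 (det = 1750).
|∇h| = √(0.01943² + 0.02071²) = 0.0284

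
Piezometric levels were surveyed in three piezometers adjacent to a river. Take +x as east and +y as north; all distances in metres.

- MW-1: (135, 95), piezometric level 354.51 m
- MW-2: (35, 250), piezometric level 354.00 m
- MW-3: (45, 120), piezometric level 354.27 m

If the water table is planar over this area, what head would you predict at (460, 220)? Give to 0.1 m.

355.0 m

Three-point gradient (reference MW-1): Δ to MW-2 = (-100, 155, -0.51), Δ to MW-3 = (-90, 25, -0.24).
∂h/∂x = +0.002135, ∂h/∂y = -0.001913 (det = 11450).
h(460, 220) = 354.51 + (+0.002135)·(325) + (-0.001913)·(125) = 354.51 +0.694 -0.239 = 354.965 m.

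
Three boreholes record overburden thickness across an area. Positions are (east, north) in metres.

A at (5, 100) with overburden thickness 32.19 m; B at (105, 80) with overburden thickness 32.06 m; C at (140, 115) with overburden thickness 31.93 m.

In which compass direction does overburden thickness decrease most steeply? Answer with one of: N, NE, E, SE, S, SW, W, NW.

Differences from A: to B (Δx, Δy, Δh) = (100, -20, -0.13); to C = (135, 15, -0.26).
Determinant of the coordinate differences = 100·15 − 135·(-20) = 4200.
∂d/∂x = [(-0.13)·15 − (-0.26)·(-20)] / 4200 = -0.001702
∂d/∂y = [100·(-0.26) − 135·(-0.13)] / 4200 = -0.002012
Steepest decrease is along −∇f = (+0.001702 E, +0.002012 N) → northeast.

NE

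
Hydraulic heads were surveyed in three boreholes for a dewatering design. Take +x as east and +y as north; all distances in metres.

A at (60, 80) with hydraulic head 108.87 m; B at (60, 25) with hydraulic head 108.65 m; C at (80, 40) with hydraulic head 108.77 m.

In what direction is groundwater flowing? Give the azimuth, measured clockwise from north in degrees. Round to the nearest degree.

Differences from A: to B (Δx, Δy, Δh) = (0, -55, -0.22); to C = (20, -40, -0.10).
Determinant of the coordinate differences = 0·(-40) − 20·(-55) = 1100.
∂h/∂x = [(-0.22)·(-40) − (-0.10)·(-55)] / 1100 = +0.003000
∂h/∂y = [0·(-0.10) − 20·(-0.22)] / 1100 = +0.004000
Flow direction (−∇h) has components (-0.003000 E, -0.004000 N).
Azimuth = atan2(E, N) = atan2(-0.003000, -0.004000) = 216.9° ≈ 217°.

217°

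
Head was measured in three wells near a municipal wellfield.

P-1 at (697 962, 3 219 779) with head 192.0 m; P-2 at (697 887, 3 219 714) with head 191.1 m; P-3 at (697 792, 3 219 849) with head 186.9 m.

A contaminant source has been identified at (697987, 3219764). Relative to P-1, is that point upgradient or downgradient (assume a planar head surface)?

upgradient

Differences from P-1: to P-2 (Δx, Δy, Δh) = (-75, -65, -0.9); to P-3 = (-170, 70, -5.1).
Solve a·Δx + b·Δy = Δh: det = (-75)·70 − (-170)·(-65) = -16300.
∂h/∂x = [(-0.9)·70 − (-5.1)·(-65)] / -16300 = +0.02420
∂h/∂y = [(-75)·(-5.1) − (-170)·(-0.9)] / -16300 = -0.01408
Head at (697987, 3219764) = 192.0 + (+0.02420)·(25) + (-0.01408)·(-15) = 192.82 m.
That is higher than the 192.0 m at P-1, so the point is upgradient.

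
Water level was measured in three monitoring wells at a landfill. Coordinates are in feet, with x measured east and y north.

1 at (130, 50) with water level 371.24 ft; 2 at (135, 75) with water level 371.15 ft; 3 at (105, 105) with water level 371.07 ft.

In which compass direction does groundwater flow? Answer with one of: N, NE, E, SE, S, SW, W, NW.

N

Differences from 1: to 2 (Δx, Δy, Δh) = (5, 25, -0.09); to 3 = (-25, 55, -0.17).
Determinant of the coordinate differences = 5·55 − (-25)·25 = 900.
∂h/∂x = [(-0.09)·55 − (-0.17)·25] / 900 = -0.0007778
∂h/∂y = [5·(-0.17) − (-25)·(-0.09)] / 900 = -0.003444
Flow = −∇h = (+0.0007778 east, +0.003444 north), which points north.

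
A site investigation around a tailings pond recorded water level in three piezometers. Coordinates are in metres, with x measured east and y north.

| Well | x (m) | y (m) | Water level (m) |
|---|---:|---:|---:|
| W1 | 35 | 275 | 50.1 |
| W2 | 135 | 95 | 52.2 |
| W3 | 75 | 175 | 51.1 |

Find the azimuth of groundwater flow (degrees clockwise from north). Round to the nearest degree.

298°

With h = a·x + b·y + c and W1 as origin, the differences give:
  100·a + (-180)·b = +2.1
  40·a + (-100)·b = +1.0
Eliminate b (×(-100) and ×(-180), subtract): -2800·a = -30.00 → a = ∂h/∂x = +0.01071
Back-substitute: b = ∂h/∂y = -0.005714.
Flow direction (−∇h) has components (-0.01071 E, +0.005714 N).
Azimuth = atan2(E, N) = atan2(-0.01071, +0.005714) = 298.1° ≈ 298°.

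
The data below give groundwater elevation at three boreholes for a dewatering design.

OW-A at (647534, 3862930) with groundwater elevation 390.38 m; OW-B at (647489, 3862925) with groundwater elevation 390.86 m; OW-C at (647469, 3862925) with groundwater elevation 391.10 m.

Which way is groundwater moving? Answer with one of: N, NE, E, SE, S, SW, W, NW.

Three-point gradient (reference OW-A): Δ to OW-B = (-45, -5, +0.48), Δ to OW-C = (-65, -5, +0.72).
∂h/∂x = -0.01200, ∂h/∂y = +0.01200 (det = -100).
Flow = −∇h = (+0.01200 east, -0.01200 north), which points southeast.

SE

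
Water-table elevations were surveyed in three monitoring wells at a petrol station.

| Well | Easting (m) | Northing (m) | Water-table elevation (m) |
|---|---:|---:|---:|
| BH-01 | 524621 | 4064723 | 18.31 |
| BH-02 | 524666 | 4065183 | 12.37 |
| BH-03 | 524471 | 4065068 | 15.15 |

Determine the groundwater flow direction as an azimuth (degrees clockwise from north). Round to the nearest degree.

030°

Three-point gradient (reference BH-01): Δ to BH-02 = (45, 460, -5.94), Δ to BH-03 = (-150, 345, -3.16).
∂h/∂x = -0.007048, ∂h/∂y = -0.01222 (det = 84525).
Flow direction (−∇h) has components (+0.007048 E, +0.01222 N).
Azimuth = atan2(E, N) = atan2(+0.007048, +0.01222) = 30.0° ≈ 030°.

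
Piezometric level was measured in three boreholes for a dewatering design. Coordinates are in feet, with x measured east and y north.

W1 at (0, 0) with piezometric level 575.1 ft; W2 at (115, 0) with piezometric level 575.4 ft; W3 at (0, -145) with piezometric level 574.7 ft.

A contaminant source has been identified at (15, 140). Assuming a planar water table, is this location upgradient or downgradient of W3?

upgradient

∂h/∂x = (575.4 − 575.1) / (115 − 0) = +0.002609
∂h/∂y = (574.7 − 575.1) / (-145 − 0) = +0.002759
Head at (15, 140) = 575.1 + (+0.002609)·(15) + (+0.002759)·(140) = 575.53 ft.
That is higher than the 574.7 ft at W3, so the point is upgradient.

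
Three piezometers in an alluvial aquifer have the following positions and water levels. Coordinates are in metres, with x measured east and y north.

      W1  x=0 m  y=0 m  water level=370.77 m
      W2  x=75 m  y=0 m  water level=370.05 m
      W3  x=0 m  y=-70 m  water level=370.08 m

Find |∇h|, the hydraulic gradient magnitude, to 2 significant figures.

∂h/∂x = (370.05 − 370.77) / (75 − 0) = -0.009600
∂h/∂y = (370.08 − 370.77) / (-70 − 0) = +0.009857
|∇h| = √(-0.009600² + 0.009857²) = 0.01376

0.014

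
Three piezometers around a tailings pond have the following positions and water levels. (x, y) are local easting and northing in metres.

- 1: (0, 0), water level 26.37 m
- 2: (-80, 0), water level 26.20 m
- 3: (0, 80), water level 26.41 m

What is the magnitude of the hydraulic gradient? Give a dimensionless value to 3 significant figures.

0.00218

∂h/∂x = (26.20 − 26.37) / (-80 − 0) = +0.002125
∂h/∂y = (26.41 − 26.37) / (80 − 0) = +0.0005000
|∇h| = √(0.002125² + 0.0005000²) = 0.002183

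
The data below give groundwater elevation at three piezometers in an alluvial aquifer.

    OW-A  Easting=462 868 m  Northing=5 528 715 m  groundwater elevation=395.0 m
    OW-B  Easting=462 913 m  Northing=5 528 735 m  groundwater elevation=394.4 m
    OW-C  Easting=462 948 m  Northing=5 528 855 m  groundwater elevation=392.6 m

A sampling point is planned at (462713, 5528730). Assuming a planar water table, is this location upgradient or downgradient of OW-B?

upgradient

Differences from OW-A: to OW-B (Δx, Δy, Δh) = (45, 20, -0.6); to OW-C = (80, 140, -2.4).
Solve a·Δx + b·Δy = Δh: det = 45·140 − 80·20 = 4700.
∂h/∂x = [(-0.6)·140 − (-2.4)·20] / 4700 = -0.007660
∂h/∂y = [45·(-2.4) − 80·(-0.6)] / 4700 = -0.01277
Head at (462713, 5528730) = 395.0 + (-0.007660)·(-155) + (-0.01277)·(15) = 396.00 m.
That is higher than the 394.4 m at OW-B, so the point is upgradient.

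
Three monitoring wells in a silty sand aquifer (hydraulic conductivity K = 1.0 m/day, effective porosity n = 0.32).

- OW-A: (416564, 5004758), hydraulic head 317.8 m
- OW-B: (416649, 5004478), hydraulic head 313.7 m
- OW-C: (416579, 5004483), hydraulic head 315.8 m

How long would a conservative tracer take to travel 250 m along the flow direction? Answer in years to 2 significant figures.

7.3 years

Three-point gradient (reference OW-A): Δ to OW-B = (85, -280, -4.1), Δ to OW-C = (15, -275, -2.0).
∂h/∂x = -0.02960, ∂h/∂y = +0.005658 (det = -19175).
|∇h| = √(-0.02960² + 0.005658²) = 0.03014
Seepage velocity v = K·i/n = 1.0 × 0.03014 / 0.32 = 0.09419 m/day.
t = 250 / 0.09419 = 2654 days = 7.27 years.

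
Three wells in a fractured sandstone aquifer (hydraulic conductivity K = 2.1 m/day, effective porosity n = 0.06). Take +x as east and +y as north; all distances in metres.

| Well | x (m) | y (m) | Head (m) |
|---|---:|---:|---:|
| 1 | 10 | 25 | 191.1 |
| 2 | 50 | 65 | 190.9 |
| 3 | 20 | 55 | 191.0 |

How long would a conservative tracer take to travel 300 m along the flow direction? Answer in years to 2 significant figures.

Differences from 1: to 2 (Δx, Δy, Δh) = (40, 40, -0.2); to 3 = (10, 30, -0.1).
Determinant of the coordinate differences = 40·30 − 10·40 = 800.
∂h/∂x = [(-0.2)·30 − (-0.1)·40] / 800 = -0.002500
∂h/∂y = [40·(-0.1) − 10·(-0.2)] / 800 = -0.002500
|∇h| = √(-0.002500² + -0.002500²) = 0.003536
Seepage velocity v = K·i/n = 2.1 × 0.003536 / 0.06 = 0.1238 m/day.
t = 300 / 0.1238 = 2423 days = 6.63 years.

6.6 years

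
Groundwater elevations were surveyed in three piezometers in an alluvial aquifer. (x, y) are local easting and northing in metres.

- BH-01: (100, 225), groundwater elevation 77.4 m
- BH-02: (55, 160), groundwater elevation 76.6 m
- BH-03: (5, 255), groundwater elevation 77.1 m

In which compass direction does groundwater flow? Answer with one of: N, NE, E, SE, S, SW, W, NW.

SW

With h = a·x + b·y + c and BH-01 as origin, the differences give:
  (-45)·a + (-65)·b = -0.8
  (-95)·a + 30·b = -0.3
Eliminate b (×30 and ×(-65), subtract): -7525·a = -43.50 → a = ∂h/∂x = +0.005781
Back-substitute: b = ∂h/∂y = +0.008306.
Flow = −∇h = (-0.005781 east, -0.008306 north), which points southwest.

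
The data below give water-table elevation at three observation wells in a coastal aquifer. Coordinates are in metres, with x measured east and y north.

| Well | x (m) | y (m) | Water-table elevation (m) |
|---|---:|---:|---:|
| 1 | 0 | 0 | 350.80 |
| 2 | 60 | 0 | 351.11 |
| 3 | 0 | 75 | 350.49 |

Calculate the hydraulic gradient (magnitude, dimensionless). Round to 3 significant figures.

∂h/∂x = (351.11 − 350.80) / (60 − 0) = +0.005167
∂h/∂y = (350.49 − 350.80) / (75 − 0) = -0.004133
|∇h| = √(0.005167² + -0.004133²) = 0.006617

0.00662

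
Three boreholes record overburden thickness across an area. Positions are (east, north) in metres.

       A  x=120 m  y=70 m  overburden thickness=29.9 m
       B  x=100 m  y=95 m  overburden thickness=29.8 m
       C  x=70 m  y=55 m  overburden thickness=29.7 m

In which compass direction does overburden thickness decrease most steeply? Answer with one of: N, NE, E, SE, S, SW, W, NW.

W

With d = a·x + b·y + c and A as origin, the differences give:
  (-20)·a + 25·b = -0.1
  (-50)·a + (-15)·b = -0.2
Eliminate b (×(-15) and ×25, subtract): 1550·a = 6.50 → a = ∂d/∂x = +0.004194
Back-substitute: b = ∂d/∂y = -0.0006452.
Steepest decrease is along −∇f = (-0.004194 E, +0.0006452 N) → west.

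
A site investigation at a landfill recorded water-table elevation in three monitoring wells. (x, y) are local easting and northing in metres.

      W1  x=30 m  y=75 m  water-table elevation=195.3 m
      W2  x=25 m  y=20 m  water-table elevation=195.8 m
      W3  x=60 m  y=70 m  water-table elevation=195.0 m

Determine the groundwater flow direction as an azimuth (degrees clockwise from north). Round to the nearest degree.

With h = a·x + b·y + c and W1 as origin, the differences give:
  (-5)·a + (-55)·b = +0.5
  30·a + (-5)·b = -0.3
Eliminate b (×(-5) and ×(-55), subtract): 1675·a = -19.00 → a = ∂h/∂x = -0.01134
Back-substitute: b = ∂h/∂y = -0.008060.
Flow direction (−∇h) has components (+0.01134 E, +0.008060 N).
Azimuth = atan2(E, N) = atan2(+0.01134, +0.008060) = 54.6° ≈ 055°.

055°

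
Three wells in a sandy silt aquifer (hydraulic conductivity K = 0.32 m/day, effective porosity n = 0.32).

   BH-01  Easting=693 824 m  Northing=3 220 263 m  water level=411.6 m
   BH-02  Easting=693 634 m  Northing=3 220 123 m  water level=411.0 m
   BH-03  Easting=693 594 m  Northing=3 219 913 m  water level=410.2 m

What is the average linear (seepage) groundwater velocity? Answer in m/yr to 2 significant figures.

Taking BH-01 as reference: BH-02−BH-01 = (-190, -140, -0.6); BH-03−BH-01 = (-230, -350, -1.4).
Solve a·Δx + b·Δy = Δh: det = (-190)·(-350) − (-230)·(-140) = 34300.
∂h/∂x = [(-0.6)·(-350) − (-1.4)·(-140)] / 34300 = +0.0004082
∂h/∂y = [(-190)·(-1.4) − (-230)·(-0.6)] / 34300 = +0.003732
|∇h| = √(0.0004082² + 0.003732²) = 0.003754
Seepage velocity v = K·i/n = 0.32 × 0.003754 / 0.32 = 0.003754 m/day = 1.371 m/yr.

1.4 m/yr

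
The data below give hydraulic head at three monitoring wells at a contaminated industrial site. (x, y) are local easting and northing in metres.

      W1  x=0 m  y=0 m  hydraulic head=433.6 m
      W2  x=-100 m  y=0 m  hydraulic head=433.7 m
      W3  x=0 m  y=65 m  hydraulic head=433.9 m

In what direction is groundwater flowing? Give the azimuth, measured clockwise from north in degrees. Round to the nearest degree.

∂h/∂x = (433.7 − 433.6) / (-100 − 0) = -0.0010000
∂h/∂y = (433.9 − 433.6) / (65 − 0) = +0.004615
Flow direction (−∇h) has components (+0.0010000 E, -0.004615 N).
Azimuth = atan2(E, N) = atan2(+0.0010000, -0.004615) = 167.8° ≈ 168°.

168°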